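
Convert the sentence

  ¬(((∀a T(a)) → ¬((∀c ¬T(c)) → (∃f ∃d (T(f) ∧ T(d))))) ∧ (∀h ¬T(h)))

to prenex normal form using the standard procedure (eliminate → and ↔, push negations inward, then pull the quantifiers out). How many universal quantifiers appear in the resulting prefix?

1

Eliminate → and ↔ using ¬ and ∨.
  ¬((¬(∀a T(a)) ∨ ¬(¬(∀c ¬T(c)) ∨ (∃f ∃d (T(f) ∧ T(d))))) ∧ (∀h ¬T(h)))
Push ¬ through the quantifiers and connectives to reach negation normal form:
  (∀a T(a)) ∧ ((∃c T(c)) ∨ (∃f ∃d (T(f) ∧ T(d)))) ∨ (∃h T(h))
All bound variables are already distinct, so no renaming is needed.
Extract every quantifier outward, since the variables are now distinct and don't occur free across branches:
  ∀a ∃c ∃f ∃d ∃h (T(a) ∧ (T(c) ∨ T(f) ∧ T(d)) ∨ T(h))
The prefix is ∀a ∃c ∃f ∃d ∃h: 1 universal, 4 existential.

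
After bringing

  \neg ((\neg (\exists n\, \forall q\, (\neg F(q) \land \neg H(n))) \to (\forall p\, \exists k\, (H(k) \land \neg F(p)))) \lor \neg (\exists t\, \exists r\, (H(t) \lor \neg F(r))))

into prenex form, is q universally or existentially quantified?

existential

First replace A → B with ¬A ∨ B.
  \neg (\neg \neg (\exists n\, \forall q\, (\neg F(q) \land \neg H(n))) \lor (\forall p\, \exists k\, (H(k) \land \neg F(p))) \lor \neg (\exists t\, \exists r\, (H(t) \lor \neg F(r))))
Push ¬ through the quantifiers and connectives to reach negation normal form:
  (\forall n\, \exists q\, (F(q) \lor H(n))) \land (\exists p\, \forall k\, (\neg H(k) \lor F(p))) \land (\exists t\, \exists r\, (H(t) \lor \neg F(r)))
All bound variables are already distinct, so no renaming is needed.
Finally move all quantifiers to the prefix:
  \forall n\, \exists q\, \exists p\, \forall k\, \exists t\, \exists r\, ((F(q) \lor H(n)) \land (\neg H(k) \lor F(p)) \land (H(t) \lor \neg F(r)))
The quantifier \forall q sits under an odd number of negations (counting the antecedent side of each →), so it flips to \exists q.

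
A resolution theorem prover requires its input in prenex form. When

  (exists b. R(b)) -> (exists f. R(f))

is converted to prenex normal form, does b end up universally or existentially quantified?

Rewrite implications/biconditionals: A → B as ¬A ∨ B.
  ~(exists b. R(b)) | (exists f. R(f))
Move each ¬ inward, flipping quantifiers it crosses:
  (forall b. ~R(b)) | (exists f. R(f))
Finally move all quantifiers to the prefix:
  forall b. exists f. (~R(b) | R(f))
The quantifier exists b sits under an odd number of negations (counting the antecedent side of each →), so it flips to forall b.

universal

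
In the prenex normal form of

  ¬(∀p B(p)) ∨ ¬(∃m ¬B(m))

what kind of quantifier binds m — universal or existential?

Push ¬ through the quantifiers and connectives to reach negation normal form:
  (∃p ¬B(p)) ∨ (∀m B(m))
Extract every quantifier outward, since the variables are now distinct and don't occur free across branches:
  ∃p ∀m (¬B(p) ∨ B(m))
The quantifier ∃m sits under an odd number of negations, so it flips to ∀m.

universal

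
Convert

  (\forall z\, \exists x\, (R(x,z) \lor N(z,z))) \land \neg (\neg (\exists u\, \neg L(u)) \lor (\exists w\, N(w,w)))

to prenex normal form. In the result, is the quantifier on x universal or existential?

Move each ¬ inward, flipping quantifiers it crosses:
  (\forall z\, \exists x\, (R(x,z) \lor N(z,z))) \land (\exists u\, \neg L(u)) \land (\forall w\, \neg N(w,w))
All bound variables are already distinct, so no renaming is needed.
Pull the quantifiers to the front (each side's bound variable is not free in the other side):
  \forall z\, \exists x\, \exists u\, \forall w\, ((R(x,z) \lor N(z,z)) \land \neg L(u) \land \neg N(w,w))
The quantifier \exists x sits under an even number of negations, so it remains existential.

existential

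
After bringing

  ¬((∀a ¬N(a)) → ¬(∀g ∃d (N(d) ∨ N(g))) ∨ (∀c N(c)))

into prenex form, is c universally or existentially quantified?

existential

Eliminate → and ↔ using ¬ and ∨.
  ¬(¬(∀a ¬N(a)) ∨ ¬(∀g ∃d (N(d) ∨ N(g))) ∨ (∀c N(c)))
Drive negations inward (¬∀x A ≡ ∃x ¬A, ¬∃x A ≡ ∀x ¬A, De Morgan for ∧/∨):
  (∀a ¬N(a)) ∧ (∀g ∃d (N(d) ∨ N(g))) ∧ (∃c ¬N(c))
All bound variables are already distinct, so no renaming is needed.
Pull the quantifiers to the front (each side's bound variable is not free in the other side):
  ∀a ∀g ∃d ∃c (¬N(a) ∧ (N(d) ∨ N(g)) ∧ ¬N(c))
The quantifier ∀c sits under an odd number of negations (counting the antecedent side of each →), so it flips to ∃c.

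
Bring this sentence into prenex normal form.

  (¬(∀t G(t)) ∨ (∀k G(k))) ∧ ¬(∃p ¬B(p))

Move each ¬ inward, flipping quantifiers it crosses:
  ((∃t ¬G(t)) ∨ (∀k G(k))) ∧ (∀p B(p))
All bound variables are already distinct, so no renaming is needed.
Finally move all quantifiers to the prefix:
  ∃t ∀k ∀p ((¬G(t) ∨ G(k)) ∧ B(p))

∃t ∀k ∀p ((¬G(t) ∨ G(k)) ∧ B(p))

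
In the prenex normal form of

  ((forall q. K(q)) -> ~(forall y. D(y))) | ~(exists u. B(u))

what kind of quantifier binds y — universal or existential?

existential

First replace A → B with ¬A ∨ B.
  ~(forall q. K(q)) | ~(forall y. D(y)) | ~(exists u. B(u))
Move each ¬ inward, flipping quantifiers it crosses:
  (exists q. ~K(q)) | (exists y. ~D(y)) | (forall u. ~B(u))
All bound variables are already distinct, so no renaming is needed.
Finally move all quantifiers to the prefix:
  exists q. exists y. forall u. (~K(q) | ~D(y) | ~B(u))
The quantifier forall y sits under an odd number of negations (counting the antecedent side of each →), so it flips to exists y.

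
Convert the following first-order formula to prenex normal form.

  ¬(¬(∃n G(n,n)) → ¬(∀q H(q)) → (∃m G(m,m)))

∀n ∃q ∀m (¬G(n,n) ∧ ¬H(q) ∧ ¬G(m,m))

Rewrite implications/biconditionals: A → B as ¬A ∨ B.
  ¬(¬¬(∃n G(n,n)) ∨ ¬¬(∀q H(q)) ∨ (∃m G(m,m)))
Drive negations inward (¬∀x A ≡ ∃x ¬A, ¬∃x A ≡ ∀x ¬A, De Morgan for ∧/∨):
  (∀n ¬G(n,n)) ∧ (∃q ¬H(q)) ∧ (∀m ¬G(m,m))
All bound variables are already distinct, so no renaming is needed.
Extract every quantifier outward, since the variables are now distinct and don't occur free across branches:
  ∀n ∃q ∀m (¬G(n,n) ∧ ¬H(q) ∧ ¬G(m,m))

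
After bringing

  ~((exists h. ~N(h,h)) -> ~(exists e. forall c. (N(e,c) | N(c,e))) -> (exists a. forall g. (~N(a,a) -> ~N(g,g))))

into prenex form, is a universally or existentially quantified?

universal

First replace A → B with ¬A ∨ B.
  ~(~(exists h. ~N(h,h)) | ~~(exists e. forall c. (N(e,c) | N(c,e))) | (exists a. forall g. (~~N(a,a) | ~N(g,g))))
Move each ¬ inward, flipping quantifiers it crosses:
  (exists h. ~N(h,h)) & (forall e. exists c. (~N(e,c) & ~N(c,e))) & (forall a. exists g. (~N(a,a) & N(g,g)))
All bound variables are already distinct, so no renaming is needed.
Extract every quantifier outward, since the variables are now distinct and don't occur free across branches:
  exists h. forall e. exists c. forall a. exists g. (~N(h,h) & ~N(e,c) & ~N(c,e) & ~N(a,a) & N(g,g))
The quantifier exists a sits under an odd number of negations (counting the antecedent side of each →), so it flips to forall a.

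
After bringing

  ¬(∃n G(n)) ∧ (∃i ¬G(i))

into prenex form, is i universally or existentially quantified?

existential

Drive negations inward (¬∀x A ≡ ∃x ¬A, ¬∃x A ≡ ∀x ¬A, De Morgan for ∧/∨):
  (∀n ¬G(n)) ∧ (∃i ¬G(i))
Finally move all quantifiers to the prefix:
  ∀n ∃i (¬G(n) ∧ ¬G(i))
The quantifier ∃i sits under an even number of negations, so it remains existential.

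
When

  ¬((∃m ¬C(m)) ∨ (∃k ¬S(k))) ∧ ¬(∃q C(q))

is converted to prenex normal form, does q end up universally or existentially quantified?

universal

Drive negations inward (¬∀x A ≡ ∃x ¬A, ¬∃x A ≡ ∀x ¬A, De Morgan for ∧/∨):
  (∀m C(m)) ∧ (∀k S(k)) ∧ (∀q ¬C(q))
Finally move all quantifiers to the prefix:
  ∀m ∀k ∀q (C(m) ∧ S(k) ∧ ¬C(q))
The quantifier ∃q sits under an odd number of negations, so it flips to ∀q.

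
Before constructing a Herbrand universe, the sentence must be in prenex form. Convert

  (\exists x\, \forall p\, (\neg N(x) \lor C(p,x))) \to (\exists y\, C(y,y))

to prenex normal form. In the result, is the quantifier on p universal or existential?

Eliminate → and ↔ using ¬ and ∨.
  \neg (\exists x\, \forall p\, (\neg N(x) \lor C(p,x))) \lor (\exists y\, C(y,y))
Drive negations inward (¬∀x A ≡ ∃x ¬A, ¬∃x A ≡ ∀x ¬A, De Morgan for ∧/∨):
  (\forall x\, \exists p\, (N(x) \land \neg C(p,x))) \lor (\exists y\, C(y,y))
All bound variables are already distinct, so no renaming is needed.
Finally move all quantifiers to the prefix:
  \forall x\, \exists p\, \exists y\, (N(x) \land \neg C(p,x) \lor C(y,y))
The quantifier \forall p sits under an odd number of negations (counting the antecedent side of each →), so it flips to \exists p.

existential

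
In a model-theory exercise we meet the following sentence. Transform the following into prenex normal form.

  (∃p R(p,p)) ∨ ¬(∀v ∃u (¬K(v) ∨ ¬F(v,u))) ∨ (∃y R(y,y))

Move each ¬ inward, flipping quantifiers it crosses:
  (∃p R(p,p)) ∨ (∃v ∀u (K(v) ∧ F(v,u))) ∨ (∃y R(y,y))
All bound variables are already distinct, so no renaming is needed.
Pull the quantifiers to the front (each side's bound variable is not free in the other side):
  ∃p ∃v ∀u ∃y (R(p,p) ∨ K(v) ∧ F(v,u) ∨ R(y,y))

∃p ∃v ∀u ∃y (R(p,p) ∨ K(v) ∧ F(v,u) ∨ R(y,y))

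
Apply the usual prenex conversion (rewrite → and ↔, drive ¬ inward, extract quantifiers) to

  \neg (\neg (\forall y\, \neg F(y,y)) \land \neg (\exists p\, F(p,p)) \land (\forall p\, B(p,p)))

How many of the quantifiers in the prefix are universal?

Drive negations inward (¬∀x A ≡ ∃x ¬A, ¬∃x A ≡ ∀x ¬A, De Morgan for ∧/∨):
  (\forall y\, \neg F(y,y)) \lor (\exists p\, F(p,p)) \lor (\exists p\, \neg B(p,p))
Rename bound variables to avoid capture: p↦s.
  (\forall y\, \neg F(y,y)) \lor (\exists p\, F(p,p)) \lor (\exists s\, \neg B(s,s))
Pull the quantifiers to the front (each side's bound variable is not free in the other side):
  \forall y\, \exists p\, \exists s\, (\neg F(y,y) \lor F(p,p) \lor \neg B(s,s))
The prefix is \forall y \exists p \exists s: 1 universal, 2 existential.

1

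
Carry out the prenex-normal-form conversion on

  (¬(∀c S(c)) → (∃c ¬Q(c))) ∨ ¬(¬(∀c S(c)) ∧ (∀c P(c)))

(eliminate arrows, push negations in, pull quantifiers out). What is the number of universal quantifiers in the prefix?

2

Rewrite implications/biconditionals: A → B as ¬A ∨ B.
  ¬¬(∀c S(c)) ∨ (∃c ¬Q(c)) ∨ ¬(¬(∀c S(c)) ∧ (∀c P(c)))
Push ¬ through the quantifiers and connectives to reach negation normal form:
  (∀c S(c)) ∨ (∃c ¬Q(c)) ∨ (∀c S(c)) ∨ (∃c ¬P(c))
Give each quantifier a distinct variable: c↦v1, c↦z1, c↦y1.
  (∀c S(c)) ∨ (∃v1 ¬Q(v1)) ∨ (∀z1 S(z1)) ∨ (∃y1 ¬P(y1))
Pull the quantifiers to the front (each side's bound variable is not free in the other side):
  ∀c ∃v1 ∀z1 ∃y1 (S(c) ∨ ¬Q(v1) ∨ S(z1) ∨ ¬P(y1))
The prefix is ∀c ∃v1 ∀z1 ∃y1: 2 universal, 2 existential.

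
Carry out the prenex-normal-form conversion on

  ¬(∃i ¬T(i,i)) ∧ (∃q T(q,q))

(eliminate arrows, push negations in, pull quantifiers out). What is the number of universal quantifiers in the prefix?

1

Push ¬ through the quantifiers and connectives to reach negation normal form:
  (∀i T(i,i)) ∧ (∃q T(q,q))
All bound variables are already distinct, so no renaming is needed.
Finally move all quantifiers to the prefix:
  ∀i ∃q (T(i,i) ∧ T(q,q))
The prefix is ∀i ∃q: 1 universal, 1 existential.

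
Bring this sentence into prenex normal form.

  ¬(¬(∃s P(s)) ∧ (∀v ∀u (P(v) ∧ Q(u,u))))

Push ¬ through the quantifiers and connectives to reach negation normal form:
  (∃s P(s)) ∨ (∃v ∃u (¬P(v) ∨ ¬Q(u,u)))
All bound variables are already distinct, so no renaming is needed.
Finally move all quantifiers to the prefix:
  ∃s ∃v ∃u (P(s) ∨ ¬P(v) ∨ ¬Q(u,u))

∃s ∃v ∃u (P(s) ∨ ¬P(v) ∨ ¬Q(u,u))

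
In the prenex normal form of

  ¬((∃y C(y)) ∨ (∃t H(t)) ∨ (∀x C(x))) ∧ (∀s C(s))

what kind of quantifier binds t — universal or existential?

universal

Drive negations inward (¬∀x A ≡ ∃x ¬A, ¬∃x A ≡ ∀x ¬A, De Morgan for ∧/∨):
  (∀y ¬C(y)) ∧ (∀t ¬H(t)) ∧ (∃x ¬C(x)) ∧ (∀s C(s))
Pull the quantifiers to the front (each side's bound variable is not free in the other side):
  ∀y ∀t ∃x ∀s (¬C(y) ∧ ¬H(t) ∧ ¬C(x) ∧ C(s))
The quantifier ∃t sits under an odd number of negations, so it flips to ∀t.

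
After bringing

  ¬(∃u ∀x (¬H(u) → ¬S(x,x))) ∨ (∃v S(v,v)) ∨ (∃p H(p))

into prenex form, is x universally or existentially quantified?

Eliminate → and ↔ using ¬ and ∨.
  ¬(∃u ∀x (¬¬H(u) ∨ ¬S(x,x))) ∨ (∃v S(v,v)) ∨ (∃p H(p))
Move each ¬ inward, flipping quantifiers it crosses:
  (∀u ∃x (¬H(u) ∧ S(x,x))) ∨ (∃v S(v,v)) ∨ (∃p H(p))
All bound variables are already distinct, so no renaming is needed.
Extract every quantifier outward, since the variables are now distinct and don't occur free across branches:
  ∀u ∃x ∃v ∃p (¬H(u) ∧ S(x,x) ∨ S(v,v) ∨ H(p))
The quantifier ∀x sits under an odd number of negations (counting the antecedent side of each →), so it flips to ∃x.

existential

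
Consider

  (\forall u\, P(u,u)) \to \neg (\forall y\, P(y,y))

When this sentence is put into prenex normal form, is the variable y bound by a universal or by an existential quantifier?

Rewrite implications/biconditionals: A → B as ¬A ∨ B.
  \neg (\forall u\, P(u,u)) \lor \neg (\forall y\, P(y,y))
Move each ¬ inward, flipping quantifiers it crosses:
  (\exists u\, \neg P(u,u)) \lor (\exists y\, \neg P(y,y))
All bound variables are already distinct, so no renaming is needed.
Pull the quantifiers to the front (each side's bound variable is not free in the other side):
  \exists u\, \exists y\, (\neg P(u,u) \lor \neg P(y,y))
The quantifier \forall y sits under an odd number of negations (counting the antecedent side of each →), so it flips to \exists y.

existential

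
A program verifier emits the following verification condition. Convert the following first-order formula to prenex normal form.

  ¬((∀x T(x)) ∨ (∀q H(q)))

∃x ∃q (¬T(x) ∧ ¬H(q))

Push ¬ through the quantifiers and connectives to reach negation normal form:
  (∃x ¬T(x)) ∧ (∃q ¬H(q))
All bound variables are already distinct, so no renaming is needed.
Extract every quantifier outward, since the variables are now distinct and don't occur free across branches:
  ∃x ∃q (¬T(x) ∧ ¬H(q))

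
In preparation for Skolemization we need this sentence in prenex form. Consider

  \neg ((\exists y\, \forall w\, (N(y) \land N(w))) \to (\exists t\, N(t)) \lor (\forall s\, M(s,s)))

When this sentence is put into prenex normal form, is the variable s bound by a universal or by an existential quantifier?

Eliminate → and ↔ using ¬ and ∨.
  \neg (\neg (\exists y\, \forall w\, (N(y) \land N(w))) \lor (\exists t\, N(t)) \lor (\forall s\, M(s,s)))
Drive negations inward (¬∀x A ≡ ∃x ¬A, ¬∃x A ≡ ∀x ¬A, De Morgan for ∧/∨):
  (\exists y\, \forall w\, (N(y) \land N(w))) \land (\forall t\, \neg N(t)) \land (\exists s\, \neg M(s,s))
All bound variables are already distinct, so no renaming is needed.
Extract every quantifier outward, since the variables are now distinct and don't occur free across branches:
  \exists y\, \forall w\, \forall t\, \exists s\, (N(y) \land N(w) \land \neg N(t) \land \neg M(s,s))
The quantifier \forall s sits under an odd number of negations (counting the antecedent side of each →), so it flips to \exists s.

existential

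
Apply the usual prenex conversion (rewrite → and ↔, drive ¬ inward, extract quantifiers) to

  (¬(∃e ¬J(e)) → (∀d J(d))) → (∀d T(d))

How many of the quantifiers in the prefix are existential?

1

Eliminate → and ↔ using ¬ and ∨.
  ¬(¬¬(∃e ¬J(e)) ∨ (∀d J(d))) ∨ (∀d T(d))
Push ¬ through the quantifiers and connectives to reach negation normal form:
  (∀e J(e)) ∧ (∃d ¬J(d)) ∨ (∀d T(d))
Rename bound variables to avoid capture: d↦z1.
  (∀e J(e)) ∧ (∃d ¬J(d)) ∨ (∀z1 T(z1))
Pull the quantifiers to the front (each side's bound variable is not free in the other side):
  ∀e ∃d ∀z1 (J(e) ∧ ¬J(d) ∨ T(z1))
The prefix is ∀e ∃d ∀z1: 2 universal, 1 existential.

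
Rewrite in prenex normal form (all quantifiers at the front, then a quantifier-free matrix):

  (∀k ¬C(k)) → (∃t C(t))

First replace A → B with ¬A ∨ B.
  ¬(∀k ¬C(k)) ∨ (∃t C(t))
Drive negations inward (¬∀x A ≡ ∃x ¬A, ¬∃x A ≡ ∀x ¬A, De Morgan for ∧/∨):
  (∃k C(k)) ∨ (∃t C(t))
All bound variables are already distinct, so no renaming is needed.
Extract every quantifier outward, since the variables are now distinct and don't occur free across branches:
  ∃k ∃t (C(k) ∨ C(t))

∃k ∃t (C(k) ∨ C(t))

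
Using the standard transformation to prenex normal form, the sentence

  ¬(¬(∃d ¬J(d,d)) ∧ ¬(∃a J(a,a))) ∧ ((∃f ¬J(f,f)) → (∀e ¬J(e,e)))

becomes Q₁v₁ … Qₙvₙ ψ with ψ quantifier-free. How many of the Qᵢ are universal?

Rewrite implications/biconditionals: A → B as ¬A ∨ B.
  ¬(¬(∃d ¬J(d,d)) ∧ ¬(∃a J(a,a))) ∧ (¬(∃f ¬J(f,f)) ∨ (∀e ¬J(e,e)))
Move each ¬ inward, flipping quantifiers it crosses:
  ((∃d ¬J(d,d)) ∨ (∃a J(a,a))) ∧ ((∀f J(f,f)) ∨ (∀e ¬J(e,e)))
Extract every quantifier outward, since the variables are now distinct and don't occur free across branches:
  ∃d ∃a ∀f ∀e ((¬J(d,d) ∨ J(a,a)) ∧ (J(f,f) ∨ ¬J(e,e)))
The prefix is ∃d ∃a ∀f ∀e: 2 universal, 2 existential.

2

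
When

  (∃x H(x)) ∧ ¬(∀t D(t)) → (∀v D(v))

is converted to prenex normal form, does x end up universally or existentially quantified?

universal

Rewrite implications/biconditionals: A → B as ¬A ∨ B.
  ¬((∃x H(x)) ∧ ¬(∀t D(t))) ∨ (∀v D(v))
Push ¬ through the quantifiers and connectives to reach negation normal form:
  (∀x ¬H(x)) ∨ (∀t D(t)) ∨ (∀v D(v))
All bound variables are already distinct, so no renaming is needed.
Pull the quantifiers to the front (each side's bound variable is not free in the other side):
  ∀x ∀t ∀v (¬H(x) ∨ D(t) ∨ D(v))
The quantifier ∃x sits under an odd number of negations (counting the antecedent side of each →), so it flips to ∀x.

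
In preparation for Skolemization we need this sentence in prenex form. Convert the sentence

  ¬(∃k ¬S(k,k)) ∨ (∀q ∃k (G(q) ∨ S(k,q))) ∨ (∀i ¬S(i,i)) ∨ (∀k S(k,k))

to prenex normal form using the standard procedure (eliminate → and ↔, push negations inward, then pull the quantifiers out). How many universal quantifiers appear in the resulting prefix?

Drive negations inward (¬∀x A ≡ ∃x ¬A, ¬∃x A ≡ ∀x ¬A, De Morgan for ∧/∨):
  (∀k S(k,k)) ∨ (∀q ∃k (G(q) ∨ S(k,q))) ∨ (∀i ¬S(i,i)) ∨ (∀k S(k,k))
Standardize variables apart so no two quantifiers bind the same name: k↦r, k↦z1.
  (∀k S(k,k)) ∨ (∀q ∃r (G(q) ∨ S(r,q))) ∨ (∀i ¬S(i,i)) ∨ (∀z1 S(z1,z1))
Finally move all quantifiers to the prefix:
  ∀k ∀q ∃r ∀i ∀z1 (S(k,k) ∨ G(q) ∨ S(r,q) ∨ ¬S(i,i) ∨ S(z1,z1))
The prefix is ∀k ∀q ∃r ∀i ∀z1: 4 universal, 1 existential.

4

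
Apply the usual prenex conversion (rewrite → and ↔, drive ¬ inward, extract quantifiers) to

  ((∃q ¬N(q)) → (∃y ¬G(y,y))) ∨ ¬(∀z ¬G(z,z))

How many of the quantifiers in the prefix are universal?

1

Eliminate → and ↔ using ¬ and ∨.
  ¬(∃q ¬N(q)) ∨ (∃y ¬G(y,y)) ∨ ¬(∀z ¬G(z,z))
Move each ¬ inward, flipping quantifiers it crosses:
  (∀q N(q)) ∨ (∃y ¬G(y,y)) ∨ (∃z G(z,z))
Pull the quantifiers to the front (each side's bound variable is not free in the other side):
  ∀q ∃y ∃z (N(q) ∨ ¬G(y,y) ∨ G(z,z))
The prefix is ∀q ∃y ∃z: 1 universal, 2 existential.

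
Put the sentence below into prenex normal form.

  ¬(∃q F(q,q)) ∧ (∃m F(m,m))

∀q ∃m (¬F(q,q) ∧ F(m,m))

Drive negations inward (¬∀x A ≡ ∃x ¬A, ¬∃x A ≡ ∀x ¬A, De Morgan for ∧/∨):
  (∀q ¬F(q,q)) ∧ (∃m F(m,m))
All bound variables are already distinct, so no renaming is needed.
Extract every quantifier outward, since the variables are now distinct and don't occur free across branches:
  ∀q ∃m (¬F(q,q) ∧ F(m,m))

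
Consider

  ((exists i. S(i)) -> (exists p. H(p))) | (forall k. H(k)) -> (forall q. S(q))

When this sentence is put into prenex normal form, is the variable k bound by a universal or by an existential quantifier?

Eliminate → and ↔ using ¬ and ∨.
  ~(~(exists i. S(i)) | (exists p. H(p)) | (forall k. H(k))) | (forall q. S(q))
Move each ¬ inward, flipping quantifiers it crosses:
  (exists i. S(i)) & (forall p. ~H(p)) & (exists k. ~H(k)) | (forall q. S(q))
Pull the quantifiers to the front (each side's bound variable is not free in the other side):
  exists i. forall p. exists k. forall q. (S(i) & ~H(p) & ~H(k) | S(q))
The quantifier forall k sits under an odd number of negations (counting the antecedent side of each →), so it flips to exists k.

existential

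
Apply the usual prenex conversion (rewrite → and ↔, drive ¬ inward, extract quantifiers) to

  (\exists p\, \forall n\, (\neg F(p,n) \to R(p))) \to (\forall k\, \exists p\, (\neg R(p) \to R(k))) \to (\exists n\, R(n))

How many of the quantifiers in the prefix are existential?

Rewrite implications/biconditionals: A → B as ¬A ∨ B.
  \neg (\exists p\, \forall n\, (\neg \neg F(p,n) \lor R(p))) \lor \neg (\forall k\, \exists p\, (\neg \neg R(p) \lor R(k))) \lor (\exists n\, R(n))
Drive negations inward (¬∀x A ≡ ∃x ¬A, ¬∃x A ≡ ∀x ¬A, De Morgan for ∧/∨):
  (\forall p\, \exists n\, (\neg F(p,n) \land \neg R(p))) \lor (\exists k\, \forall p\, (\neg R(p) \land \neg R(k))) \lor (\exists n\, R(n))
Standardize variables apart so no two quantifiers bind the same name: p↦u, n↦y1.
  (\forall p\, \exists n\, (\neg F(p,n) \land \neg R(p))) \lor (\exists k\, \forall u\, (\neg R(u) \land \neg R(k))) \lor (\exists y1\, R(y1))
Pull the quantifiers to the front (each side's bound variable is not free in the other side):
  \forall p\, \exists n\, \exists k\, \forall u\, \exists y1\, (\neg F(p,n) \land \neg R(p) \lor \neg R(u) \land \neg R(k) \lor R(y1))
The prefix is \forall p \exists n \exists k \forall u \exists y1: 2 universal, 3 existential.

3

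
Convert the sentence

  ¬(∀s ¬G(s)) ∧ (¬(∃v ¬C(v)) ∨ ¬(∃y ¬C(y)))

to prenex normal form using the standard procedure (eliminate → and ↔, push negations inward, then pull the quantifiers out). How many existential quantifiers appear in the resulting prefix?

1

Move each ¬ inward, flipping quantifiers it crosses:
  (∃s G(s)) ∧ ((∀v C(v)) ∨ (∀y C(y)))
All bound variables are already distinct, so no renaming is needed.
Extract every quantifier outward, since the variables are now distinct and don't occur free across branches:
  ∃s ∀v ∀y (G(s) ∧ (C(v) ∨ C(y)))
The prefix is ∃s ∀v ∀y: 2 universal, 1 existential.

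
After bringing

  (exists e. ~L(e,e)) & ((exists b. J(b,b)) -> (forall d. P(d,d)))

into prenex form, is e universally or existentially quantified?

existential

First replace A → B with ¬A ∨ B.
  (exists e. ~L(e,e)) & (~(exists b. J(b,b)) | (forall d. P(d,d)))
Drive negations inward (¬∀x A ≡ ∃x ¬A, ¬∃x A ≡ ∀x ¬A, De Morgan for ∧/∨):
  (exists e. ~L(e,e)) & ((forall b. ~J(b,b)) | (forall d. P(d,d)))
All bound variables are already distinct, so no renaming is needed.
Pull the quantifiers to the front (each side's bound variable is not free in the other side):
  exists e. forall b. forall d. (~L(e,e) & (~J(b,b) | P(d,d)))
The quantifier exists e sits under an even number of negations (counting the antecedent side of each →), so it remains existential.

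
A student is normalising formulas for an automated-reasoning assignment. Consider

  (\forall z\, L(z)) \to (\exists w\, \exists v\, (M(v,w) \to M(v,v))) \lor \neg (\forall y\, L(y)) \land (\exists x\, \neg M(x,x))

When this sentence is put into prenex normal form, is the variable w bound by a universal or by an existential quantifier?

Rewrite implications/biconditionals: A → B as ¬A ∨ B.
  \neg (\forall z\, L(z)) \lor (\exists w\, \exists v\, (\neg M(v,w) \lor M(v,v))) \lor \neg (\forall y\, L(y)) \land (\exists x\, \neg M(x,x))
Push ¬ through the quantifiers and connectives to reach negation normal form:
  (\exists z\, \neg L(z)) \lor (\exists w\, \exists v\, (\neg M(v,w) \lor M(v,v))) \lor (\exists y\, \neg L(y)) \land (\exists x\, \neg M(x,x))
Finally move all quantifiers to the prefix:
  \exists z\, \exists w\, \exists v\, \exists y\, \exists x\, (\neg L(z) \lor \neg M(v,w) \lor M(v,v) \lor \neg L(y) \land \neg M(x,x))
The quantifier \exists w sits under an even number of negations (counting the antecedent side of each →), so it remains existential.

existential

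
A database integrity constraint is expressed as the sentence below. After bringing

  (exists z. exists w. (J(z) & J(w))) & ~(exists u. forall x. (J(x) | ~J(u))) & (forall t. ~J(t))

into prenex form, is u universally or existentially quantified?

universal

Drive negations inward (¬∀x A ≡ ∃x ¬A, ¬∃x A ≡ ∀x ¬A, De Morgan for ∧/∨):
  (exists z. exists w. (J(z) & J(w))) & (forall u. exists x. (~J(x) & J(u))) & (forall t. ~J(t))
All bound variables are already distinct, so no renaming is needed.
Finally move all quantifiers to the prefix:
  exists z. exists w. forall u. exists x. forall t. (J(z) & J(w) & ~J(x) & J(u) & ~J(t))
The quantifier exists u sits under an odd number of negations, so it flips to forall u.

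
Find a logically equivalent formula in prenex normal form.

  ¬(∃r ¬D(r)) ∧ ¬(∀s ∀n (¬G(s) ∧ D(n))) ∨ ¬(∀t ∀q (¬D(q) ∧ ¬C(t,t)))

∀r ∃s ∃n ∃t ∃q (D(r) ∧ (G(s) ∨ ¬D(n)) ∨ D(q) ∨ C(t,t))

Move each ¬ inward, flipping quantifiers it crosses:
  (∀r D(r)) ∧ (∃s ∃n (G(s) ∨ ¬D(n))) ∨ (∃t ∃q (D(q) ∨ C(t,t)))
All bound variables are already distinct, so no renaming is needed.
Finally move all quantifiers to the prefix:
  ∀r ∃s ∃n ∃t ∃q (D(r) ∧ (G(s) ∨ ¬D(n)) ∨ D(q) ∨ C(t,t))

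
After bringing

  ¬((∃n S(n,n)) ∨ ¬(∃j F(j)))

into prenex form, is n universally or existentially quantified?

universal

Move each ¬ inward, flipping quantifiers it crosses:
  (∀n ¬S(n,n)) ∧ (∃j F(j))
All bound variables are already distinct, so no renaming is needed.
Finally move all quantifiers to the prefix:
  ∀n ∃j (¬S(n,n) ∧ F(j))
The quantifier ∃n sits under an odd number of negations, so it flips to ∀n.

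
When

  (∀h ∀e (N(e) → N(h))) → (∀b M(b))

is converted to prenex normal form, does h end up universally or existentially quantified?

First replace A → B with ¬A ∨ B.
  ¬(∀h ∀e (¬N(e) ∨ N(h))) ∨ (∀b M(b))
Push ¬ through the quantifiers and connectives to reach negation normal form:
  (∃h ∃e (N(e) ∧ ¬N(h))) ∨ (∀b M(b))
All bound variables are already distinct, so no renaming is needed.
Extract every quantifier outward, since the variables are now distinct and don't occur free across branches:
  ∃h ∃e ∀b (N(e) ∧ ¬N(h) ∨ M(b))
The quantifier ∀h sits under an odd number of negations (counting the antecedent side of each →), so it flips to ∃h.

existential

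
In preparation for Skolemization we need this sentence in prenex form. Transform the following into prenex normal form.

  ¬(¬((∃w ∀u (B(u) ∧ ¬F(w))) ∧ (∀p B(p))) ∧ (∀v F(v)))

∃w ∀u ∀p ∃v (B(u) ∧ ¬F(w) ∧ B(p) ∨ ¬F(v))

Push ¬ through the quantifiers and connectives to reach negation normal form:
  (∃w ∀u (B(u) ∧ ¬F(w))) ∧ (∀p B(p)) ∨ (∃v ¬F(v))
All bound variables are already distinct, so no renaming is needed.
Finally move all quantifiers to the prefix:
  ∃w ∀u ∀p ∃v (B(u) ∧ ¬F(w) ∧ B(p) ∨ ¬F(v))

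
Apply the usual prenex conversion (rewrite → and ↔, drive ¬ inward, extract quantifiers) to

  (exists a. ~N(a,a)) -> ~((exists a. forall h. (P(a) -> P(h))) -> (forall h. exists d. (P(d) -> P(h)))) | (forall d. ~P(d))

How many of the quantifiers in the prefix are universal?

4

Rewrite implications/biconditionals: A → B as ¬A ∨ B.
  ~(exists a. ~N(a,a)) | ~(~(exists a. forall h. (~P(a) | P(h))) | (forall h. exists d. (~P(d) | P(h)))) | (forall d. ~P(d))
Push ¬ through the quantifiers and connectives to reach negation normal form:
  (forall a. N(a,a)) | (exists a. forall h. (~P(a) | P(h))) & (exists h. forall d. (P(d) & ~P(h))) | (forall d. ~P(d))
Standardize variables apart so no two quantifiers bind the same name: a↦u, h↦c, d↦w1.
  (forall a. N(a,a)) | (exists u. forall h. (~P(u) | P(h))) & (exists c. forall d. (P(d) & ~P(c))) | (forall w1. ~P(w1))
Finally move all quantifiers to the prefix:
  forall a. exists u. forall h. exists c. forall d. forall w1. (N(a,a) | (~P(u) | P(h)) & P(d) & ~P(c) | ~P(w1))
The prefix is forall a exists u forall h exists c forall d forall w1: 4 universal, 2 existential.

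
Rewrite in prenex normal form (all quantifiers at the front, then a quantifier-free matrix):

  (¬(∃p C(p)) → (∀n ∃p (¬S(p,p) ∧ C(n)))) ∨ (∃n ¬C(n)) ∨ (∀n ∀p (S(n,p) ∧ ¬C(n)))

Eliminate → and ↔ using ¬ and ∨.
  ¬¬(∃p C(p)) ∨ (∀n ∃p (¬S(p,p) ∧ C(n))) ∨ (∃n ¬C(n)) ∨ (∀n ∀p (S(n,p) ∧ ¬C(n)))
Move each ¬ inward, flipping quantifiers it crosses:
  (∃p C(p)) ∨ (∀n ∃p (¬S(p,p) ∧ C(n))) ∨ (∃n ¬C(n)) ∨ (∀n ∀p (S(n,p) ∧ ¬C(n)))
Rename bound variables to avoid capture: p↦c, n↦q, n↦u, p↦w.
  (∃p C(p)) ∨ (∀n ∃c (¬S(c,c) ∧ C(n))) ∨ (∃q ¬C(q)) ∨ (∀u ∀w (S(u,w) ∧ ¬C(u)))
Extract every quantifier outward, since the variables are now distinct and don't occur free across branches:
  ∃p ∀n ∃c ∃q ∀u ∀w (C(p) ∨ ¬S(c,c) ∧ C(n) ∨ ¬C(q) ∨ S(u,w) ∧ ¬C(u))

∃p ∀n ∃c ∃q ∀u ∀w (C(p) ∨ ¬S(c,c) ∧ C(n) ∨ ¬C(q) ∨ S(u,w) ∧ ¬C(u))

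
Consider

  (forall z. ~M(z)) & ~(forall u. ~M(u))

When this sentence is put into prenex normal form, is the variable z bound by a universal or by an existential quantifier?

Move each ¬ inward, flipping quantifiers it crosses:
  (forall z. ~M(z)) & (exists u. M(u))
Finally move all quantifiers to the prefix:
  forall z. exists u. (~M(z) & M(u))
The quantifier forall z sits under an even number of negations, so it remains universal.

universal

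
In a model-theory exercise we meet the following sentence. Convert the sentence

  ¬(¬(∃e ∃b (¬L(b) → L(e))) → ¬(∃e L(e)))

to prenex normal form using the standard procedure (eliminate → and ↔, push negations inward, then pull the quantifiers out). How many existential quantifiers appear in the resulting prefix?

First replace A → B with ¬A ∨ B.
  ¬(¬¬(∃e ∃b (¬¬L(b) ∨ L(e))) ∨ ¬(∃e L(e)))
Push ¬ through the quantifiers and connectives to reach negation normal form:
  (∀e ∀b (¬L(b) ∧ ¬L(e))) ∧ (∃e L(e))
Rename bound variables to avoid capture: e↦y1.
  (∀e ∀b (¬L(b) ∧ ¬L(e))) ∧ (∃y1 L(y1))
Extract every quantifier outward, since the variables are now distinct and don't occur free across branches:
  ∀e ∀b ∃y1 (¬L(b) ∧ ¬L(e) ∧ L(y1))
The prefix is ∀e ∀b ∃y1: 2 universal, 1 existential.

1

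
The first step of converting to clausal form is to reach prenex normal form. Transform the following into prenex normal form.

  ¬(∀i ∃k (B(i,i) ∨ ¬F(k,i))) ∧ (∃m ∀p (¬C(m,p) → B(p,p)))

∃i ∀k ∃m ∀p (¬B(i,i) ∧ F(k,i) ∧ (C(m,p) ∨ B(p,p)))

Rewrite implications/biconditionals: A → B as ¬A ∨ B.
  ¬(∀i ∃k (B(i,i) ∨ ¬F(k,i))) ∧ (∃m ∀p (¬¬C(m,p) ∨ B(p,p)))
Drive negations inward (¬∀x A ≡ ∃x ¬A, ¬∃x A ≡ ∀x ¬A, De Morgan for ∧/∨):
  (∃i ∀k (¬B(i,i) ∧ F(k,i))) ∧ (∃m ∀p (C(m,p) ∨ B(p,p)))
Pull the quantifiers to the front (each side's bound variable is not free in the other side):
  ∃i ∀k ∃m ∀p (¬B(i,i) ∧ F(k,i) ∧ (C(m,p) ∨ B(p,p)))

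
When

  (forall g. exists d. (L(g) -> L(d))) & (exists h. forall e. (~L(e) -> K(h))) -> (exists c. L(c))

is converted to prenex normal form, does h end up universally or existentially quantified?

Eliminate → and ↔ using ¬ and ∨.
  ~((forall g. exists d. (~L(g) | L(d))) & (exists h. forall e. (~~L(e) | K(h)))) | (exists c. L(c))
Move each ¬ inward, flipping quantifiers it crosses:
  (exists g. forall d. (L(g) & ~L(d))) | (forall h. exists e. (~L(e) & ~K(h))) | (exists c. L(c))
All bound variables are already distinct, so no renaming is needed.
Extract every quantifier outward, since the variables are now distinct and don't occur free across branches:
  exists g. forall d. forall h. exists e. exists c. (L(g) & ~L(d) | ~L(e) & ~K(h) | L(c))
The quantifier exists h sits under an odd number of negations (counting the antecedent side of each →), so it flips to forall h.

universal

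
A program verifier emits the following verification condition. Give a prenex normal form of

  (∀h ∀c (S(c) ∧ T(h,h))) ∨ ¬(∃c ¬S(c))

∀h ∀c ∀r (S(c) ∧ T(h,h) ∨ S(r))

Push ¬ through the quantifiers and connectives to reach negation normal form:
  (∀h ∀c (S(c) ∧ T(h,h))) ∨ (∀c S(c))
Give each quantifier a distinct variable: c↦r.
  (∀h ∀c (S(c) ∧ T(h,h))) ∨ (∀r S(r))
Pull the quantifiers to the front (each side's bound variable is not free in the other side):
  ∀h ∀c ∀r (S(c) ∧ T(h,h) ∨ S(r))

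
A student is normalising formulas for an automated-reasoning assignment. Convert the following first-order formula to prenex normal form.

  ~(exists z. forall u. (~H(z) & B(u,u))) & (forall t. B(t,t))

forall z. exists u. forall t. ((H(z) | ~B(u,u)) & B(t,t))

Drive negations inward (¬∀x A ≡ ∃x ¬A, ¬∃x A ≡ ∀x ¬A, De Morgan for ∧/∨):
  (forall z. exists u. (H(z) | ~B(u,u))) & (forall t. B(t,t))
All bound variables are already distinct, so no renaming is needed.
Finally move all quantifiers to the prefix:
  forall z. exists u. forall t. ((H(z) | ~B(u,u)) & B(t,t))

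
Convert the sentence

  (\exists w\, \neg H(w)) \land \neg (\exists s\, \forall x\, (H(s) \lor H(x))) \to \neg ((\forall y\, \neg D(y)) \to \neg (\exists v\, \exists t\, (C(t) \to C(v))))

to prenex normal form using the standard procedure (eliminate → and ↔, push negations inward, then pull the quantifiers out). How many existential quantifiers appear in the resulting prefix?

3

Eliminate → and ↔ using ¬ and ∨.
  \neg ((\exists w\, \neg H(w)) \land \neg (\exists s\, \forall x\, (H(s) \lor H(x)))) \lor \neg (\neg (\forall y\, \neg D(y)) \lor \neg (\exists v\, \exists t\, (\neg C(t) \lor C(v))))
Drive negations inward (¬∀x A ≡ ∃x ¬A, ¬∃x A ≡ ∀x ¬A, De Morgan for ∧/∨):
  (\forall w\, H(w)) \lor (\exists s\, \forall x\, (H(s) \lor H(x))) \lor (\forall y\, \neg D(y)) \land (\exists v\, \exists t\, (\neg C(t) \lor C(v)))
All bound variables are already distinct, so no renaming is needed.
Finally move all quantifiers to the prefix:
  \forall w\, \exists s\, \forall x\, \forall y\, \exists v\, \exists t\, (H(w) \lor H(s) \lor H(x) \lor \neg D(y) \land (\neg C(t) \lor C(v)))
The prefix is \forall w \exists s \forall x \forall y \exists v \exists t: 3 universal, 3 existential.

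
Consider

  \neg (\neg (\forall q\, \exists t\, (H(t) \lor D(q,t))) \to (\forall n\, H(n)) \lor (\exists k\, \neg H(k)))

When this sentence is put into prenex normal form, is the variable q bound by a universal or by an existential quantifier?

existential

Rewrite implications/biconditionals: A → B as ¬A ∨ B.
  \neg (\neg \neg (\forall q\, \exists t\, (H(t) \lor D(q,t))) \lor (\forall n\, H(n)) \lor (\exists k\, \neg H(k)))
Move each ¬ inward, flipping quantifiers it crosses:
  (\exists q\, \forall t\, (\neg H(t) \land \neg D(q,t))) \land (\exists n\, \neg H(n)) \land (\forall k\, H(k))
Extract every quantifier outward, since the variables are now distinct and don't occur free across branches:
  \exists q\, \forall t\, \exists n\, \forall k\, (\neg H(t) \land \neg D(q,t) \land \neg H(n) \land H(k))
The quantifier \forall q sits under an odd number of negations (counting the antecedent side of each →), so it flips to \exists q.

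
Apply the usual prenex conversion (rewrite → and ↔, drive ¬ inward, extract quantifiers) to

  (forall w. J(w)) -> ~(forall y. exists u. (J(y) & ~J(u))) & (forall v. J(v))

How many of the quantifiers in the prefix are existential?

First replace A → B with ¬A ∨ B.
  ~(forall w. J(w)) | ~(forall y. exists u. (J(y) & ~J(u))) & (forall v. J(v))
Move each ¬ inward, flipping quantifiers it crosses:
  (exists w. ~J(w)) | (exists y. forall u. (~J(y) | J(u))) & (forall v. J(v))
All bound variables are already distinct, so no renaming is needed.
Pull the quantifiers to the front (each side's bound variable is not free in the other side):
  exists w. exists y. forall u. forall v. (~J(w) | (~J(y) | J(u)) & J(v))
The prefix is exists w exists y forall u forall v: 2 universal, 2 existential.

2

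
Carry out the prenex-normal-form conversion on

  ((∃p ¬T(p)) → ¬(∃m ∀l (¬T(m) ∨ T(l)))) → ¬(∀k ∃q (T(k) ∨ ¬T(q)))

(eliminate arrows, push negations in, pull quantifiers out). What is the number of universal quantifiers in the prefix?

Rewrite implications/biconditionals: A → B as ¬A ∨ B.
  ¬(¬(∃p ¬T(p)) ∨ ¬(∃m ∀l (¬T(m) ∨ T(l)))) ∨ ¬(∀k ∃q (T(k) ∨ ¬T(q)))
Push ¬ through the quantifiers and connectives to reach negation normal form:
  (∃p ¬T(p)) ∧ (∃m ∀l (¬T(m) ∨ T(l))) ∨ (∃k ∀q (¬T(k) ∧ T(q)))
Pull the quantifiers to the front (each side's bound variable is not free in the other side):
  ∃p ∃m ∀l ∃k ∀q (¬T(p) ∧ (¬T(m) ∨ T(l)) ∨ ¬T(k) ∧ T(q))
The prefix is ∃p ∃m ∀l ∃k ∀q: 2 universal, 3 existential.

2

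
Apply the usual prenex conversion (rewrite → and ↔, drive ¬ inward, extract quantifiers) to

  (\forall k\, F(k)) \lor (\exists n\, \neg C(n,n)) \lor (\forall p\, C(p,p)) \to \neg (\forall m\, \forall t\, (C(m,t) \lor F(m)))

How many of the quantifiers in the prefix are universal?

Eliminate → and ↔ using ¬ and ∨.
  \neg ((\forall k\, F(k)) \lor (\exists n\, \neg C(n,n)) \lor (\forall p\, C(p,p))) \lor \neg (\forall m\, \forall t\, (C(m,t) \lor F(m)))
Push ¬ through the quantifiers and connectives to reach negation normal form:
  (\exists k\, \neg F(k)) \land (\forall n\, C(n,n)) \land (\exists p\, \neg C(p,p)) \lor (\exists m\, \exists t\, (\neg C(m,t) \land \neg F(m)))
All bound variables are already distinct, so no renaming is needed.
Finally move all quantifiers to the prefix:
  \exists k\, \forall n\, \exists p\, \exists m\, \exists t\, (\neg F(k) \land C(n,n) \land \neg C(p,p) \lor \neg C(m,t) \land \neg F(m))
The prefix is \exists k \forall n \exists p \exists m \exists t: 1 universal, 4 existential.

1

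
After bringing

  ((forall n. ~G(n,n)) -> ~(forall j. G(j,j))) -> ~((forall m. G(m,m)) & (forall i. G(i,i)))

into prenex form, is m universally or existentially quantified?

Eliminate → and ↔ using ¬ and ∨.
  ~(~(forall n. ~G(n,n)) | ~(forall j. G(j,j))) | ~((forall m. G(m,m)) & (forall i. G(i,i)))
Drive negations inward (¬∀x A ≡ ∃x ¬A, ¬∃x A ≡ ∀x ¬A, De Morgan for ∧/∨):
  (forall n. ~G(n,n)) & (forall j. G(j,j)) | (exists m. ~G(m,m)) | (exists i. ~G(i,i))
All bound variables are already distinct, so no renaming is needed.
Pull the quantifiers to the front (each side's bound variable is not free in the other side):
  forall n. forall j. exists m. exists i. (~G(n,n) & G(j,j) | ~G(m,m) | ~G(i,i))
The quantifier forall m sits under an odd number of negations (counting the antecedent side of each →), so it flips to exists m.

existential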